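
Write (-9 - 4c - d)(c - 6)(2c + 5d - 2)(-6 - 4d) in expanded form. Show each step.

(-9 - 4c - d)(c - 6)(2c + 5d - 2)(-6 - 4d)
= (-9c + 54 - 4c² + 24c - cd + 6d)(2c + 5d - 2)(-6 - 4d)    [distributive law]
= (15c + 54 - 4c² - cd + 6d)(2c + 5d - 2)(-6 - 4d)    [combine like terms]
= (30c² + 75cd - 30c + 108c + 270d - 108 - 8c³ - 20c²d + 8c² - 2c²d - 5cd² + 2cd + 12cd + 30d² - 12d)(-6 - 4d)    [distributive law]
= (38c² + 89cd + 78c + 258d - 108 - 8c³ - 22c²d - 5cd² + 30d²)(-6 - 4d)    [combine like terms]
= -228c² - 152c²d - 534cd - 356cd² - 468c - 312cd - 1548d - 1032d² + 648 + 432d + 48c³ + 32c³d + 132c²d + 88c²d² + 30cd² + 20cd³ - 180d² - 120d³    [distributive law]
= -228c² - 20c²d - 846cd - 326cd² - 468c - 1116d - 1212d² + 648 + 48c³ + 32c³d + 88c²d² + 20cd³ - 120d³    [combine like terms]

-228c² - 20c²d - 846cd - 326cd² - 468c - 1116d - 1212d² + 648 + 48c³ + 32c³d + 88c²d² + 20cd³ - 120d³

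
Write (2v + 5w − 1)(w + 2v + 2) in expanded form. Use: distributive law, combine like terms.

(2v + 5w − 1)(w + 2v + 2)
= 2vw + 4v^2 + 4v + 5w^2 + 10vw + 10w − w − 2v − 2    [distributive law]
= 12vw + 4v^2 + 2v + 5w^2 + 9w − 2    [combine like terms]

12vw + 4v^2 + 2v + 5w^2 + 9w − 2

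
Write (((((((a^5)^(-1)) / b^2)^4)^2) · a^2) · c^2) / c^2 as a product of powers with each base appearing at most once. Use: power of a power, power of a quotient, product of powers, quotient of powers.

(((((((a^5)^(-1)) / b^2)^4)^2) · a^2) · c^2) / c^2
= ((((((a^5)^(-1)) / b^2)^8) · a^2) · c^2) / c^2    [power of a power]
= ((((((a^5)^(-1))^8) / ((b^2)^8)) · a^2) · c^2) / c^2    [power of a quotient]
= (((((a^5)^(-8)) / ((b^2)^8)) · a^2) · c^2) / c^2    [power of a power]
= (((a^(-40) / ((b^2)^8)) · a^2) · c^2) / c^2    [power of a power]
= (((a^(-40) / b^16) · a^2) · c^2) / c^2    [power of a power]
= a^(-38)·b^(-16)    [quotient of powers; product of powers]

a^(-38)·b^(-16)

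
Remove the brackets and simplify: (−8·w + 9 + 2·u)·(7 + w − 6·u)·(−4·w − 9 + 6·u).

(−8·w + 9 + 2·u)·(7 + w − 6·u)·(−4·w − 9 + 6·u)
= (−56·w − 8·w^2 + 48·u·w + 63 + 9·w − 54·u + 14·u + 2·u·w − 12·u^2)·(−4·w − 9 + 6·u)    [distributive law]
= (−47·w − 8·w^2 + 50·u·w + 63 − 40·u − 12·u^2)·(−4·w − 9 + 6·u)    [combine like terms]
= 188·w^2 + 423·w − 282·u·w + 32·w^3 + 72·w^2 − 48·u·w^2 − 200·u·w^2 − 450·u·w + 300·u^2·w − 252·w − 567 + 378·u + 160·u·w + 360·u − 240·u^2 + 48·u^2·w + 108·u^2 − 72·u^3    [distributive law]
= 260·w^2 + 171·w − 572·u·w + 32·w^3 − 248·u·w^2 + 348·u^2·w − 567 + 738·u − 132·u^2 − 72·u^3    [combine like terms]

260·w^2 + 171·w − 572·u·w + 32·w^3 − 248·u·w^2 + 348·u^2·w − 567 + 738·u − 132·u^2 − 72·u^3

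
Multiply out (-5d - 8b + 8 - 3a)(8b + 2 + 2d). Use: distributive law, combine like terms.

-56bd + 6d - 10d^2 - 64b^2 + 48b + 16 - 24ab - 6a - 6ad

(-5d - 8b + 8 - 3a)(8b + 2 + 2d)
= -40bd - 10d - 10d^2 - 64b^2 - 16b - 16bd + 64b + 16 + 16d - 24ab - 6a - 6ad    [distributive law]
= -56bd + 6d - 10d^2 - 64b^2 + 48b + 16 - 24ab - 6a - 6ad    [combine like terms]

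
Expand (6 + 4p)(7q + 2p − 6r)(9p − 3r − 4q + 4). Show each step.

442pq + 18qr − 168q^2 + 168q + 140p^2 − 456pr + 48p + 108r^2 − 144r + 220p^2q + 12pqr − 112pq^2 + 72p^3 − 240p^2r + 72pr^2

(6 + 4p)(7q + 2p − 6r)(9p − 3r − 4q + 4)
= (42q + 12p − 36r + 28pq + 8p^2 − 24pr)(9p − 3r − 4q + 4)    [distributive law]
= 378pq − 126qr − 168q^2 + 168q + 108p^2 − 36pr − 48pq + 48p − 324pr + 108r^2 + 144qr − 144r + 252p^2q − 84pqr − 112pq^2 + 112pq + 72p^3 − 24p^2r − 32p^2q + 32p^2 − 216p^2r + 72pr^2 + 96pqr − 96pr    [distributive law]
= 442pq + 18qr − 168q^2 + 168q + 140p^2 − 456pr + 48p + 108r^2 − 144r + 220p^2q + 12pqr − 112pq^2 + 72p^3 − 240p^2r + 72pr^2    [combine like terms]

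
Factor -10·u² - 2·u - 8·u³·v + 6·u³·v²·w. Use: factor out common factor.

2·u(-5·u - 1 - 4·u²·v + 3·u²·v²·w)

-10·u² - 2·u - 8·u³·v + 6·u³·v²·w
= 2(-5·u² - u - 4·u³·v + 3·u³·v²·w)    [factor out 2]
= 2·u(-5·u - 1 - 4·u²·v + 3·u²·v²·w)    [factor out u]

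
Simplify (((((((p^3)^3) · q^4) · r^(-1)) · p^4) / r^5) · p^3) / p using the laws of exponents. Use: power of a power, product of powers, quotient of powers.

(((((((p^3)^3) · q^4) · r^(-1)) · p^4) / r^5) · p^3) / p
= (((((p^9 · q^4) · r^(-1)) · p^4) / r^5) · p^3) / p    [power of a power]
= p^15·q^4·r^(-6)    [quotient of powers; product of powers]

p^15·q^4·r^(-6)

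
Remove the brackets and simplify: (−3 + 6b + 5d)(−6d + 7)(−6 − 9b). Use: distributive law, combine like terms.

−318d − 261bd + 126 − 63b + 324b²d − 378b² + 180d² + 270bd²

(−3 + 6b + 5d)(−6d + 7)(−6 − 9b)
= (18d − 21 − 36bd + 42b − 30d² + 35d)(−6 − 9b)    [distributive law]
= (53d − 21 − 36bd + 42b − 30d²)(−6 − 9b)    [combine like terms]
= −318d − 477bd + 126 + 189b + 216bd + 324b²d − 252b − 378b² + 180d² + 270bd²    [distributive law]
= −318d − 261bd + 126 − 63b + 324b²d − 378b² + 180d² + 270bd²    [combine like terms]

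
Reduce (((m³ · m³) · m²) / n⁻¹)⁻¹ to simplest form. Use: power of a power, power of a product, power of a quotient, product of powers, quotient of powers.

m⁻⁸n⁻¹

(((m³ · m³) · m²) / n⁻¹)⁻¹
= (((m³ · m³) · m²)⁻¹) / ((n⁻¹)⁻¹)    [power of a quotient]
= (((m³ · m³)⁻¹) · ((m²)⁻¹)) / ((n⁻¹)⁻¹)    [power of a product]
= ((((m³)⁻¹) · ((m³)⁻¹)) · ((m²)⁻¹)) / ((n⁻¹)⁻¹)    [power of a product]
= ((m⁻³ · ((m³)⁻¹)) · ((m²)⁻¹)) / ((n⁻¹)⁻¹)    [power of a power]
= ((m⁻³ · m⁻³) · ((m²)⁻¹)) / ((n⁻¹)⁻¹)    [power of a power]
= (m⁻⁶ · ((m²)⁻¹)) / ((n⁻¹)⁻¹)    [product of powers]
= (m⁻⁶ · m⁻²) / ((n⁻¹)⁻¹)    [power of a power]
= m⁻⁸ / ((n⁻¹)⁻¹)    [product of powers]
= m⁻⁸ / n    [power of a power]
= m⁻⁸n⁻¹    [quotient of powers]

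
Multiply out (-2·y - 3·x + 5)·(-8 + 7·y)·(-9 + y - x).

-499·y + 177·y^2 + 162·x·y - 14·y^3 - 7·x·y^2 - 176·x - 24·x^2 + 21·x^2·y + 360

(-2·y - 3·x + 5)·(-8 + 7·y)·(-9 + y - x)
= (16·y - 14·y^2 + 24·x - 21·x·y - 40 + 35·y)·(-9 + y - x)    [distributive law]
= (51·y - 14·y^2 + 24·x - 21·x·y - 40)·(-9 + y - x)    [combine like terms]
= -459·y + 51·y^2 - 51·x·y + 126·y^2 - 14·y^3 + 14·x·y^2 - 216·x + 24·x·y - 24·x^2 + 189·x·y - 21·x·y^2 + 21·x^2·y + 360 - 40·y + 40·x    [distributive law]
= -499·y + 177·y^2 + 162·x·y - 14·y^3 - 7·x·y^2 - 176·x - 24·x^2 + 21·x^2·y + 360    [combine like terms]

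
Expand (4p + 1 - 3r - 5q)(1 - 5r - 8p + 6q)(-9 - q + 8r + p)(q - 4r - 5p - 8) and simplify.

4655pq + 60pr - 2457p^2 - 251p - 1164pq^2 - 1677pqr + 2371p^2q + 923pr^2 + 1260p^2r - 1164p^3 + 2126pq^2r - 2218pqr^2 - 3211p^2qr - 788pr^3 + 773p^2r^2 + 1388p^3r + 566p^2q^2 - 512p^3q + 160p^4 - 244pq^3 + 71q - 604r + 72 - 2162q^2 + 496qr + 1272r^2 + 853q^2r - 339qr^2 - 164r^3 + 29q^3 + 1029q^2r^2 - 44qr^3 - 480r^4 - 367q^3r + 30q^4

(4p + 1 - 3r - 5q)(1 - 5r - 8p + 6q)(-9 - q + 8r + p)(q - 4r - 5p - 8)
= (4p - 20pr - 32p^2 + 24pq + 1 - 5r - 8p + 6q - 3r + 15r^2 + 24pr - 18qr - 5q + 25qr + 40pq - 30q^2)(-9 - q + 8r + p)(q - 4r - 5p - 8)    [distributive law]
= (-4p + 4pr - 32p^2 + 64pq + 1 - 8r + q + 15r^2 + 7qr - 30q^2)(-9 - q + 8r + p)(q - 4r - 5p - 8)    [combine like terms]
= (36p + 4pq - 32pr - 4p^2 - 36pr - 4pqr + 32pr^2 + 4p^2r + 288p^2 + 32p^2q - 256p^2r - 32p^3 - 576pq - 64pq^2 + 512pqr + 64p^2q - 9 - q + 8r + p + 72r + 8qr - 64r^2 - 8pr - 9q - q^2 + 8qr + pq - 135r^2 - 15qr^2 + 120r^3 + 15pr^2 - 63qr - 7q^2r + 56qr^2 + 7pqr + 270q^2 + 30q^3 - 240q^2r - 30pq^2)(q - 4r - 5p - 8)    [distributive law]
= (37p - 571pq - 76pr + 284p^2 + 515pqr + 47pr^2 - 252p^2r + 96p^2q - 32p^3 - 94pq^2 - 9 - 10q + 80r - 47qr - 199r^2 + 269q^2 + 41qr^2 + 120r^3 - 247q^2r + 30q^3)(q - 4r - 5p - 8)    [combine like terms]
= 37pq - 148pr - 185p^2 - 296p - 571pq^2 + 2284pqr + 2855p^2q + 4568pq - 76pqr + 304pr^2 + 380p^2r + 608pr + 284p^2q - 1136p^2r - 1420p^3 - 2272p^2 + 515pq^2r - 2060pqr^2 - 2575p^2qr - 4120pqr + 47pqr^2 - 188pr^3 - 235p^2r^2 - 376pr^2 - 252p^2qr + 1008p^2r^2 + 1260p^3r + 2016p^2r + 96p^2q^2 - 384p^2qr - 480p^3q - 768p^2q - 32p^3q + 128p^3r + 160p^4 + 256p^3 - 94pq^3 + 376pq^2r + 470p^2q^2 + 752pq^2 - 9q + 36r + 45p + 72 - 10q^2 + 40qr + 50pq + 80q + 80qr - 320r^2 - 400pr - 640r - 47q^2r + 188qr^2 + 235pqr + 376qr - 199qr^2 + 796r^3 + 995pr^2 + 1592r^2 + 269q^3 - 1076q^2r - 1345pq^2 - 2152q^2 + 41q^2r^2 - 164qr^3 - 205pqr^2 - 328qr^2 + 120qr^3 - 480r^4 - 600pr^3 - 960r^3 - 247q^3r + 988q^2r^2 + 1235pq^2r + 1976q^2r + 30q^4 - 120q^3r - 150pq^3 - 240q^3    [distributive law]
= 4655pq + 60pr - 2457p^2 - 251p - 1164pq^2 - 1677pqr + 2371p^2q + 923pr^2 + 1260p^2r - 1164p^3 + 2126pq^2r - 2218pqr^2 - 3211p^2qr - 788pr^3 + 773p^2r^2 + 1388p^3r + 566p^2q^2 - 512p^3q + 160p^4 - 244pq^3 + 71q - 604r + 72 - 2162q^2 + 496qr + 1272r^2 + 853q^2r - 339qr^2 - 164r^3 + 29q^3 + 1029q^2r^2 - 44qr^3 - 480r^4 - 367q^3r + 30q^4    [combine like terms]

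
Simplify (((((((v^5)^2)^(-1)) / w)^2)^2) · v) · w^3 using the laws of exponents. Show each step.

v^(-39)w^(-1)

(((((((v^5)^2)^(-1)) / w)^2)^2) · v) · w^3
= ((((((v^5)^2)^(-1)) / w)^4) · v) · w^3    [power of a power]
= ((((((v^5)^2)^(-1))^4) / (w^4)) · v) · w^3    [power of a quotient]
= (((((v^5)^2)^(-4)) / (w^4)) · v) · w^3    [power of a power]
= ((((v^5)^(-8)) / (w^4)) · v) · w^3    [power of a power]
= ((v^(-40) / (w^4)) · v) · w^3    [power of a power]
= v^(-39)w^(-1)    [quotient of powers; product of powers]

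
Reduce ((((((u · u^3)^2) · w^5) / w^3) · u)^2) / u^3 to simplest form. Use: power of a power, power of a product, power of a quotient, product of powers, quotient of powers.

((((((u · u^3)^2) · w^5) / w^3) · u)^2) / u^3
= ((((((u · u^3)^2) · w^5) / w^3)^2) · (u^2)) / u^3    [power of a product]
= ((((((u · u^3)^2) · w^5)^2) / ((w^3)^2)) · (u^2)) / u^3    [power of a quotient]
= ((((((u · u^3)^2)^2) · ((w^5)^2)) / ((w^3)^2)) · (u^2)) / u^3    [power of a product]
= (((((u · u^3)^4) · ((w^5)^2)) / ((w^3)^2)) · (u^2)) / u^3    [power of a power]
= (((((u^4) · ((u^3)^4)) · ((w^5)^2)) / ((w^3)^2)) · (u^2)) / u^3    [power of a product]
= ((((u^4 · u^12) · ((w^5)^2)) / ((w^3)^2)) · (u^2)) / u^3    [power of a power]
= (((u^16 · ((w^5)^2)) / ((w^3)^2)) · (u^2)) / u^3    [product of powers]
= (((u^16 · w^10) / ((w^3)^2)) · (u^2)) / u^3    [power of a power]
= (((u^16 · w^10) / w^6) · (u^2)) / u^3    [power of a power]
= u^15·w^4    [quotient of powers; product of powers]

u^15·w^4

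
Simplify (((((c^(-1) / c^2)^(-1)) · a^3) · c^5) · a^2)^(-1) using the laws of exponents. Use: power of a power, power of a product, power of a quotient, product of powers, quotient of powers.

a^(-5)c^(-8)

(((((c^(-1) / c^2)^(-1)) · a^3) · c^5) · a^2)^(-1)
= (((((c^(-1) / c^2)^(-1)) · a^3) · c^5)^(-1)) · ((a^2)^(-1))    [power of a product]
= (((((c^(-1) / c^2)^(-1)) · a^3)^(-1)) · ((c^5)^(-1))) · ((a^2)^(-1))    [power of a product]
= (((((c^(-1) / c^2)^(-1))^(-1)) · ((a^3)^(-1))) · ((c^5)^(-1))) · ((a^2)^(-1))    [power of a product]
= ((((c^(-1) / c^2)^1) · ((a^3)^(-1))) · ((c^5)^(-1))) · ((a^2)^(-1))    [power of a power]
= (((((c^(-1))^1) / ((c^2)^1)) · ((a^3)^(-1))) · ((c^5)^(-1))) · ((a^2)^(-1))    [power of a quotient]
= (((c^(-1) / ((c^2)^1)) · ((a^3)^(-1))) · ((c^5)^(-1))) · ((a^2)^(-1))    [power of a power]
= (((c^(-1) / c^2) · ((a^3)^(-1))) · ((c^5)^(-1))) · ((a^2)^(-1))    [power of a power]
= ((c^(-3) · ((a^3)^(-1))) · ((c^5)^(-1))) · ((a^2)^(-1))    [quotient of powers]
= ((c^(-3) · a^(-3)) · ((c^5)^(-1))) · ((a^2)^(-1))    [power of a power]
= ((c^(-3) · a^(-3)) · c^(-5)) · ((a^2)^(-1))    [power of a power]
= ((c^(-3) · a^(-3)) · c^(-5)) · a^(-2)    [power of a power]
= a^(-5)c^(-8)    [product of powers]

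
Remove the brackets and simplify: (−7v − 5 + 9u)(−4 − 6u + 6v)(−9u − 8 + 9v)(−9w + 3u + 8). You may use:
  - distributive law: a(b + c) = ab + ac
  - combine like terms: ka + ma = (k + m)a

7236uvw − 13212u^2v − 5844uv − 1764vw + 1568v − 2862v^2w + 10890uv^2 + 2544v^2 + 12150u^2vw − 4050u^3v − 11178uv^2w + 3726u^2v^2 + 3402v^3w − 1134uv^3 − 3024v^3 + 1188uw + 3492u^2 − 1536u + 1440w − 1280 − 4374u^2w + 5346u^3 − 4374u^3w + 1458u^4

(−7v − 5 + 9u)(−4 − 6u + 6v)(−9u − 8 + 9v)(−9w + 3u + 8)
= (28v + 42uv − 42v^2 + 20 + 30u − 30v − 36u − 54u^2 + 54uv)(−9u − 8 + 9v)(−9w + 3u + 8)    [distributive law]
= (−2v + 96uv − 42v^2 + 20 − 6u − 54u^2)(−9u − 8 + 9v)(−9w + 3u + 8)    [combine like terms]
= (18uv + 16v − 18v^2 − 864u^2v − 768uv + 864uv^2 + 378uv^2 + 336v^2 − 378v^3 − 180u − 160 + 180v + 54u^2 + 48u − 54uv + 486u^3 + 432u^2 − 486u^2v)(−9w + 3u + 8)    [distributive law]
= (−804uv + 196v + 318v^2 − 1350u^2v + 1242uv^2 − 378v^3 − 132u − 160 + 486u^2 + 486u^3)(−9w + 3u + 8)    [combine like terms]
= 7236uvw − 2412u^2v − 6432uv − 1764vw + 588uv + 1568v − 2862v^2w + 954uv^2 + 2544v^2 + 12150u^2vw − 4050u^3v − 10800u^2v − 11178uv^2w + 3726u^2v^2 + 9936uv^2 + 3402v^3w − 1134uv^3 − 3024v^3 + 1188uw − 396u^2 − 1056u + 1440w − 480u − 1280 − 4374u^2w + 1458u^3 + 3888u^2 − 4374u^3w + 1458u^4 + 3888u^3    [distributive law]
= 7236uvw − 13212u^2v − 5844uv − 1764vw + 1568v − 2862v^2w + 10890uv^2 + 2544v^2 + 12150u^2vw − 4050u^3v − 11178uv^2w + 3726u^2v^2 + 3402v^3w − 1134uv^3 − 3024v^3 + 1188uw + 3492u^2 − 1536u + 1440w − 1280 − 4374u^2w + 5346u^3 − 4374u^3w + 1458u^4    [combine like terms]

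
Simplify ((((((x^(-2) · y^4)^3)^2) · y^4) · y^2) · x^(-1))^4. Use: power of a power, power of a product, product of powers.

((((((x^(-2) · y^4)^3)^2) · y^4) · y^2) · x^(-1))^4
= ((((((x^(-2) · y^4)^3)^2) · y^4) · y^2)^4) · ((x^(-1))^4)    [power of a product]
= ((((((x^(-2) · y^4)^3)^2) · y^4)^4) · ((y^2)^4)) · ((x^(-1))^4)    [power of a product]
= ((((((x^(-2) · y^4)^3)^2)^4) · ((y^4)^4)) · ((y^2)^4)) · ((x^(-1))^4)    [power of a product]
= (((((x^(-2) · y^4)^3)^8) · ((y^4)^4)) · ((y^2)^4)) · ((x^(-1))^4)    [power of a power]
= ((((x^(-2) · y^4)^24) · ((y^4)^4)) · ((y^2)^4)) · ((x^(-1))^4)    [power of a power]
= (((((x^(-2))^24) · ((y^4)^24)) · ((y^4)^4)) · ((y^2)^4)) · ((x^(-1))^4)    [power of a product]
= (((x^(-48) · ((y^4)^24)) · ((y^4)^4)) · ((y^2)^4)) · ((x^(-1))^4)    [power of a power]
= (((x^(-48) · y^96) · ((y^4)^4)) · ((y^2)^4)) · ((x^(-1))^4)    [power of a power]
= (((x^(-48) · y^96) · y^16) · ((y^2)^4)) · ((x^(-1))^4)    [power of a power]
= (((x^(-48) · y^96) · y^16) · y^8) · ((x^(-1))^4)    [power of a power]
= (((x^(-48) · y^96) · y^16) · y^8) · x^(-4)    [power of a power]
= x^(-52)y^120    [product of powers]

x^(-52)y^120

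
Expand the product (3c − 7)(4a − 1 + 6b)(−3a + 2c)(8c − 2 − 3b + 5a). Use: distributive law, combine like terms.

(3c − 7)(4a − 1 + 6b)(−3a + 2c)(8c − 2 − 3b + 5a)
= (12ac − 3c + 18bc − 28a + 7 − 42b)(−3a + 2c)(8c − 2 − 3b + 5a)    [distributive law]
= (−36a^2c + 24ac^2 + 9ac − 6c^2 − 54abc + 36bc^2 + 84a^2 − 56ac − 21a + 14c + 126ab − 84bc)(8c − 2 − 3b + 5a)    [distributive law]
= (−36a^2c + 24ac^2 − 47ac − 6c^2 − 54abc + 36bc^2 + 84a^2 − 21a + 14c + 126ab − 84bc)(8c − 2 − 3b + 5a)    [combine like terms]
= −288a^2c^2 + 72a^2c + 108a^2bc − 180a^3c + 192ac^3 − 48ac^2 − 72abc^2 + 120a^2c^2 − 376ac^2 + 94ac + 141abc − 235a^2c − 48c^3 + 12c^2 + 18bc^2 − 30ac^2 − 432abc^2 + 108abc + 162ab^2c − 270a^2bc + 288bc^3 − 72bc^2 − 108b^2c^2 + 180abc^2 + 672a^2c − 168a^2 − 252a^2b + 420a^3 − 168ac + 42a + 63ab − 105a^2 + 112c^2 − 28c − 42bc + 70ac + 1008abc − 252ab − 378ab^2 + 630a^2b − 672bc^2 + 168bc + 252b^2c − 420abc    [distributive law]
= −168a^2c^2 + 509a^2c − 162a^2bc − 180a^3c + 192ac^3 − 454ac^2 − 324abc^2 − 4ac + 837abc − 48c^3 + 124c^2 − 726bc^2 + 162ab^2c + 288bc^3 − 108b^2c^2 − 273a^2 + 378a^2b + 420a^3 + 42a − 189ab − 28c + 126bc − 378ab^2 + 252b^2c    [combine like terms]

−168a^2c^2 + 509a^2c − 162a^2bc − 180a^3c + 192ac^3 − 454ac^2 − 324abc^2 − 4ac + 837abc − 48c^3 + 124c^2 − 726bc^2 + 162ab^2c + 288bc^3 − 108b^2c^2 − 273a^2 + 378a^2b + 420a^3 + 42a − 189ab − 28c + 126bc − 378ab^2 + 252b^2c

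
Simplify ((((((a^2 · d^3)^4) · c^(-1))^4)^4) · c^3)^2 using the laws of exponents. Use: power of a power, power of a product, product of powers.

((((((a^2 · d^3)^4) · c^(-1))^4)^4) · c^3)^2
= ((((((a^2 · d^3)^4) · c^(-1))^4)^4)^2) · ((c^3)^2)    [power of a product]
= (((((a^2 · d^3)^4) · c^(-1))^4)^8) · ((c^3)^2)    [power of a power]
= ((((a^2 · d^3)^4) · c^(-1))^32) · ((c^3)^2)    [power of a power]
= ((((a^2 · d^3)^4)^32) · ((c^(-1))^32)) · ((c^3)^2)    [power of a product]
= (((a^2 · d^3)^128) · ((c^(-1))^32)) · ((c^3)^2)    [power of a power]
= ((((a^2)^128) · ((d^3)^128)) · ((c^(-1))^32)) · ((c^3)^2)    [power of a product]
= ((a^256 · ((d^3)^128)) · ((c^(-1))^32)) · ((c^3)^2)    [power of a power]
= ((a^256 · d^384) · ((c^(-1))^32)) · ((c^3)^2)    [power of a power]
= ((a^256 · d^384) · c^(-32)) · ((c^3)^2)    [power of a power]
= ((a^256 · d^384) · c^(-32)) · c^6    [power of a power]
= a^256·c^(-26)·d^384    [product of powers]

a^256·c^(-26)·d^384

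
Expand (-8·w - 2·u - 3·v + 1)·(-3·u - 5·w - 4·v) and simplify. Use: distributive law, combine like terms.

(-8·w - 2·u - 3·v + 1)·(-3·u - 5·w - 4·v)
= 24·u·w + 40·w^2 + 32·v·w + 6·u^2 + 10·u·w + 8·u·v + 9·u·v + 15·v·w + 12·v^2 - 3·u - 5·w - 4·v    [distributive law]
= 34·u·w + 40·w^2 + 47·v·w + 6·u^2 + 17·u·v + 12·v^2 - 3·u - 5·w - 4·v    [combine like terms]

34·u·w + 40·w^2 + 47·v·w + 6·u^2 + 17·u·v + 12·v^2 - 3·u - 5·w - 4·v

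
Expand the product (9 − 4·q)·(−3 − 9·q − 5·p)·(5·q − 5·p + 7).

(9 − 4·q)·(−3 − 9·q − 5·p)·(5·q − 5·p + 7)
= (−27 − 81·q − 45·p + 12·q + 36·q² + 20·p·q)·(5·q − 5·p + 7)    [distributive law]
= (−27 − 69·q − 45·p + 36·q² + 20·p·q)·(5·q − 5·p + 7)    [combine like terms]
= −135·q + 135·p − 189 − 345·q² + 345·p·q − 483·q − 225·p·q + 225·p² − 315·p + 180·q³ − 180·p·q² + 252·q² + 100·p·q² − 100·p²·q + 140·p·q    [distributive law]
= −618·q − 180·p − 189 − 93·q² + 260·p·q + 225·p² + 180·q³ − 80·p·q² − 100·p²·q    [combine like terms]

−618·q − 180·p − 189 − 93·q² + 260·p·q + 225·p² + 180·q³ − 80·p·q² − 100·p²·q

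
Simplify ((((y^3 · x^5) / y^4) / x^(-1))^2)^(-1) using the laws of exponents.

x^(-12)·y^2

((((y^3 · x^5) / y^4) / x^(-1))^2)^(-1)
= (((y^3 · x^5) / y^4) / x^(-1))^(-2)    [power of a power]
= (((y^3 · x^5) / y^4)^(-2)) / ((x^(-1))^(-2))    [power of a quotient]
= (((y^3 · x^5)^(-2)) / ((y^4)^(-2))) / ((x^(-1))^(-2))    [power of a quotient]
= ((((y^3)^(-2)) · ((x^5)^(-2))) / ((y^4)^(-2))) / ((x^(-1))^(-2))    [power of a product]
= ((y^(-6) · ((x^5)^(-2))) / ((y^4)^(-2))) / ((x^(-1))^(-2))    [power of a power]
= ((y^(-6) · x^(-10)) / ((y^4)^(-2))) / ((x^(-1))^(-2))    [power of a power]
= ((y^(-6) · x^(-10)) / y^(-8)) / ((x^(-1))^(-2))    [power of a power]
= ((y^(-6) · x^(-10)) / y^(-8)) / x^2    [power of a power]
= x^(-12)·y^2    [quotient of powers]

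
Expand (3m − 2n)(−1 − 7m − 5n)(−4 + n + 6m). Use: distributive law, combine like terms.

12m + 13mn + 66m^2 − 27m^2n − 126m^3 + 59mn^2 − 8n − 38n^2 + 10n^3

(3m − 2n)(−1 − 7m − 5n)(−4 + n + 6m)
= (−3m − 21m^2 − 15mn + 2n + 14mn + 10n^2)(−4 + n + 6m)    [distributive law]
= (−3m − 21m^2 − mn + 2n + 10n^2)(−4 + n + 6m)    [combine like terms]
= 12m − 3mn − 18m^2 + 84m^2 − 21m^2n − 126m^3 + 4mn − mn^2 − 6m^2n − 8n + 2n^2 + 12mn − 40n^2 + 10n^3 + 60mn^2    [distributive law]
= 12m + 13mn + 66m^2 − 27m^2n − 126m^3 + 59mn^2 − 8n − 38n^2 + 10n^3    [combine like terms]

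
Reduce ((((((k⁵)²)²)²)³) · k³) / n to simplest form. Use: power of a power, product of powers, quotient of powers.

((((((k⁵)²)²)²)³) · k³) / n
= (((((k⁵)²)²)⁶) · k³) / n    [power of a power]
= ((((k⁵)²)¹²) · k³) / n    [power of a power]
= (((k⁵)²⁴) · k³) / n    [power of a power]
= (k¹²⁰ · k³) / n    [power of a power]
= k¹²³ / n    [product of powers]
= k¹²³·n⁻¹    [quotient of powers]

k¹²³·n⁻¹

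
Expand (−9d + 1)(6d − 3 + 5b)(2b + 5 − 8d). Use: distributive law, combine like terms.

252bd^2 − 534d^2 + 432d^3 − 199bd + 189d − 90b^2d + 19b − 15 + 10b^2

(−9d + 1)(6d − 3 + 5b)(2b + 5 − 8d)
= (−54d^2 + 27d − 45bd + 6d − 3 + 5b)(2b + 5 − 8d)    [distributive law]
= (−54d^2 + 33d − 45bd − 3 + 5b)(2b + 5 − 8d)    [combine like terms]
= −108bd^2 − 270d^2 + 432d^3 + 66bd + 165d − 264d^2 − 90b^2d − 225bd + 360bd^2 − 6b − 15 + 24d + 10b^2 + 25b − 40bd    [distributive law]
= 252bd^2 − 534d^2 + 432d^3 − 199bd + 189d − 90b^2d + 19b − 15 + 10b^2    [combine like terms]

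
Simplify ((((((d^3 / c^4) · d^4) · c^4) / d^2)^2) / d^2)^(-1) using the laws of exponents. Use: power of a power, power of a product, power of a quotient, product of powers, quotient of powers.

((((((d^3 / c^4) · d^4) · c^4) / d^2)^2) / d^2)^(-1)
= ((((((d^3 / c^4) · d^4) · c^4) / d^2)^2)^(-1)) / ((d^2)^(-1))    [power of a quotient]
= (((((d^3 / c^4) · d^4) · c^4) / d^2)^(-2)) / ((d^2)^(-1))    [power of a power]
= (((((d^3 / c^4) · d^4) · c^4)^(-2)) / ((d^2)^(-2))) / ((d^2)^(-1))    [power of a quotient]
= (((((d^3 / c^4) · d^4)^(-2)) · ((c^4)^(-2))) / ((d^2)^(-2))) / ((d^2)^(-1))    [power of a product]
= (((((d^3 / c^4)^(-2)) · ((d^4)^(-2))) · ((c^4)^(-2))) / ((d^2)^(-2))) / ((d^2)^(-1))    [power of a product]
= ((((((d^3)^(-2)) / ((c^4)^(-2))) · ((d^4)^(-2))) · ((c^4)^(-2))) / ((d^2)^(-2))) / ((d^2)^(-1))    [power of a quotient]
= ((((d^(-6) / ((c^4)^(-2))) · ((d^4)^(-2))) · ((c^4)^(-2))) / ((d^2)^(-2))) / ((d^2)^(-1))    [power of a power]
= ((((d^(-6) / c^(-8)) · ((d^4)^(-2))) · ((c^4)^(-2))) / ((d^2)^(-2))) / ((d^2)^(-1))    [power of a power]
= ((((d^(-6) / c^(-8)) · d^(-8)) · ((c^4)^(-2))) / ((d^2)^(-2))) / ((d^2)^(-1))    [power of a power]
= ((((d^(-6) / c^(-8)) · d^(-8)) · c^(-8)) / ((d^2)^(-2))) / ((d^2)^(-1))    [power of a power]
= ((((d^(-6) / c^(-8)) · d^(-8)) · c^(-8)) / d^(-4)) / ((d^2)^(-1))    [power of a power]
= ((((d^(-6) / c^(-8)) · d^(-8)) · c^(-8)) / d^(-4)) / d^(-2)    [power of a power]
= d^(-8)    [quotient of powers; product of powers]

d^(-8)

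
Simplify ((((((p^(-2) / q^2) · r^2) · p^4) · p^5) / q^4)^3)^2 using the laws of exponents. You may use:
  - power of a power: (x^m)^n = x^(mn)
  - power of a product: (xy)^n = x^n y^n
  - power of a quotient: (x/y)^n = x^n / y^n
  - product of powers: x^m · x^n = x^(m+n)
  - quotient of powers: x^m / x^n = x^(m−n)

p^42·q^(-36)·r^12

((((((p^(-2) / q^2) · r^2) · p^4) · p^5) / q^4)^3)^2
= (((((p^(-2) / q^2) · r^2) · p^4) · p^5) / q^4)^6    [power of a power]
= (((((p^(-2) / q^2) · r^2) · p^4) · p^5)^6) / ((q^4)^6)    [power of a quotient]
= (((((p^(-2) / q^2) · r^2) · p^4)^6) · ((p^5)^6)) / ((q^4)^6)    [power of a product]
= (((((p^(-2) / q^2) · r^2)^6) · ((p^4)^6)) · ((p^5)^6)) / ((q^4)^6)    [power of a product]
= (((((p^(-2) / q^2)^6) · ((r^2)^6)) · ((p^4)^6)) · ((p^5)^6)) / ((q^4)^6)    [power of a product]
= ((((((p^(-2))^6) / ((q^2)^6)) · ((r^2)^6)) · ((p^4)^6)) · ((p^5)^6)) / ((q^4)^6)    [power of a quotient]
= ((((p^(-12) / ((q^2)^6)) · ((r^2)^6)) · ((p^4)^6)) · ((p^5)^6)) / ((q^4)^6)    [power of a power]
= ((((p^(-12) / q^12) · ((r^2)^6)) · ((p^4)^6)) · ((p^5)^6)) / ((q^4)^6)    [power of a power]
= ((((p^(-12) / q^12) · r^12) · ((p^4)^6)) · ((p^5)^6)) / ((q^4)^6)    [power of a power]
= ((((p^(-12) / q^12) · r^12) · p^24) · ((p^5)^6)) / ((q^4)^6)    [power of a power]
= ((((p^(-12) / q^12) · r^12) · p^24) · p^30) / ((q^4)^6)    [power of a power]
= ((((p^(-12) / q^12) · r^12) · p^24) · p^30) / q^24    [power of a power]
= p^42·q^(-36)·r^12    [quotient of powers; product of powers]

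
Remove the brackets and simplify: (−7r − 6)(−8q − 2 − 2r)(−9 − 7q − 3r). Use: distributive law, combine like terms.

(−7r − 6)(−8q − 2 − 2r)(−9 − 7q − 3r)
= (56qr + 14r + 14r² + 48q + 12 + 12r)(−9 − 7q − 3r)    [distributive law]
= (56qr + 26r + 14r² + 48q + 12)(−9 − 7q − 3r)    [combine like terms]
= −504qr − 392q²r − 168qr² − 234r − 182qr − 78r² − 126r² − 98qr² − 42r³ − 432q − 336q² − 144qr − 108 − 84q − 36r    [distributive law]
= −830qr − 392q²r − 266qr² − 270r − 204r² − 42r³ − 516q − 336q² − 108    [combine like terms]

−830qr − 392q²r − 266qr² − 270r − 204r² − 42r³ − 516q − 336q² − 108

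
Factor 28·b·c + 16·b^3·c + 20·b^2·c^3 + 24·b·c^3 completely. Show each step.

28·b·c + 16·b^3·c + 20·b^2·c^3 + 24·b·c^3
= 4(7·b·c + 4·b^3·c + 5·b^2·c^3 + 6·b·c^3)    [factor out 4]
= 4·b·c(7 + 4·b^2 + 5·b·c^2 + 6·c^2)    [factor out b·c]

4·b·c(7 + 4·b^2 + 5·b·c^2 + 6·c^2)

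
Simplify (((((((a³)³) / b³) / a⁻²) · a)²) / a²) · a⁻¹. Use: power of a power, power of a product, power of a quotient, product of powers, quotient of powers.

a²¹b⁻⁶

(((((((a³)³) / b³) / a⁻²) · a)²) / a²) · a⁻¹
= (((((((a³)³) / b³) / a⁻²)²) · (a²)) / a²) · a⁻¹    [power of a product]
= (((((((a³)³) / b³)²) / ((a⁻²)²)) · (a²)) / a²) · a⁻¹    [power of a quotient]
= (((((((a³)³)²) / ((b³)²)) / ((a⁻²)²)) · (a²)) / a²) · a⁻¹    [power of a quotient]
= ((((((a³)⁶) / ((b³)²)) / ((a⁻²)²)) · (a²)) / a²) · a⁻¹    [power of a power]
= ((((a¹⁸ / ((b³)²)) / ((a⁻²)²)) · (a²)) / a²) · a⁻¹    [power of a power]
= ((((a¹⁸ / b⁶) / ((a⁻²)²)) · (a²)) / a²) · a⁻¹    [power of a power]
= ((((a¹⁸ / b⁶) / a⁻⁴) · (a²)) / a²) · a⁻¹    [power of a power]
= a²¹b⁻⁶    [quotient of powers; product of powers]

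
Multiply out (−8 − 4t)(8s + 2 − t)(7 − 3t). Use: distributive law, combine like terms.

−448s − 32st − 112 + 48t + 96st^2 + 28t^2 − 12t^3

(−8 − 4t)(8s + 2 − t)(7 − 3t)
= (−64s − 16 + 8t − 32st − 8t + 4t^2)(7 − 3t)    [distributive law]
= (−64s − 16 − 32st + 4t^2)(7 − 3t)    [combine like terms]
= −448s + 192st − 112 + 48t − 224st + 96st^2 + 28t^2 − 12t^3    [distributive law]
= −448s − 32st − 112 + 48t + 96st^2 + 28t^2 − 12t^3    [combine like terms]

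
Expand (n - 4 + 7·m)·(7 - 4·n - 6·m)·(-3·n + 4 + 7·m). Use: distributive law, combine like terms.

-85·n^2 + 176·n - 194·m·n + 12·n^3 + 74·m·n^2 - 112·m^2·n - 112 + 96·m + 343·m^2 - 294·m^3

(n - 4 + 7·m)·(7 - 4·n - 6·m)·(-3·n + 4 + 7·m)
= (7·n - 4·n^2 - 6·m·n - 28 + 16·n + 24·m + 49·m - 28·m·n - 42·m^2)·(-3·n + 4 + 7·m)    [distributive law]
= (23·n - 4·n^2 - 34·m·n - 28 + 73·m - 42·m^2)·(-3·n + 4 + 7·m)    [combine like terms]
= -69·n^2 + 92·n + 161·m·n + 12·n^3 - 16·n^2 - 28·m·n^2 + 102·m·n^2 - 136·m·n - 238·m^2·n + 84·n - 112 - 196·m - 219·m·n + 292·m + 511·m^2 + 126·m^2·n - 168·m^2 - 294·m^3    [distributive law]
= -85·n^2 + 176·n - 194·m·n + 12·n^3 + 74·m·n^2 - 112·m^2·n - 112 + 96·m + 343·m^2 - 294·m^3    [combine like terms]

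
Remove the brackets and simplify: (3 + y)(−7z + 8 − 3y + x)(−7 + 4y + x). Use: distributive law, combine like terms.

147z − 35yz − 21xz − 168 + 103y + 3x + 17y^2 + 4xy + 3x^2 − 28y^2z − 7xyz − 12y^3 + xy^2 + x^2y

(3 + y)(−7z + 8 − 3y + x)(−7 + 4y + x)
= (−21z + 24 − 9y + 3x − 7yz + 8y − 3y^2 + xy)(−7 + 4y + x)    [distributive law]
= (−21z + 24 − y + 3x − 7yz − 3y^2 + xy)(−7 + 4y + x)    [combine like terms]
= 147z − 84yz − 21xz − 168 + 96y + 24x + 7y − 4y^2 − xy − 21x + 12xy + 3x^2 + 49yz − 28y^2z − 7xyz + 21y^2 − 12y^3 − 3xy^2 − 7xy + 4xy^2 + x^2y    [distributive law]
= 147z − 35yz − 21xz − 168 + 103y + 3x + 17y^2 + 4xy + 3x^2 − 28y^2z − 7xyz − 12y^3 + xy^2 + x^2y    [combine like terms]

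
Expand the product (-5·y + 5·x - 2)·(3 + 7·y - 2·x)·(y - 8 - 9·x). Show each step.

251·y^2 + 226·y - 80·x·y - 35·y^3 + 360·x·y^2 - 415·x^2·y - 98·x - 91·x^2 + 90·x^3 + 48

(-5·y + 5·x - 2)·(3 + 7·y - 2·x)·(y - 8 - 9·x)
= (-15·y - 35·y^2 + 10·x·y + 15·x + 35·x·y - 10·x^2 - 6 - 14·y + 4·x)·(y - 8 - 9·x)    [distributive law]
= (-29·y - 35·y^2 + 45·x·y + 19·x - 10·x^2 - 6)·(y - 8 - 9·x)    [combine like terms]
= -29·y^2 + 232·y + 261·x·y - 35·y^3 + 280·y^2 + 315·x·y^2 + 45·x·y^2 - 360·x·y - 405·x^2·y + 19·x·y - 152·x - 171·x^2 - 10·x^2·y + 80·x^2 + 90·x^3 - 6·y + 48 + 54·x    [distributive law]
= 251·y^2 + 226·y - 80·x·y - 35·y^3 + 360·x·y^2 - 415·x^2·y - 98·x - 91·x^2 + 90·x^3 + 48    [combine like terms]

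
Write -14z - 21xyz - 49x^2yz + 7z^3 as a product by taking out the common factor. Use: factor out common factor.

-14z - 21xyz - 49x^2yz + 7z^3
= 7(-2z - 3xyz - 7x^2yz + z^3)    [factor out 7]
= 7z(-2 - 3xy - 7x^2y + z^2)    [factor out z]

7z(-2 - 3xy - 7x^2y + z^2)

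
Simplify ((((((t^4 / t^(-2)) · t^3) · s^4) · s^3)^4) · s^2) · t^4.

((((((t^4 / t^(-2)) · t^3) · s^4) · s^3)^4) · s^2) · t^4
= ((((((t^4 / t^(-2)) · t^3) · s^4)^4) · ((s^3)^4)) · s^2) · t^4    [power of a product]
= ((((((t^4 / t^(-2)) · t^3)^4) · ((s^4)^4)) · ((s^3)^4)) · s^2) · t^4    [power of a product]
= ((((((t^4 / t^(-2))^4) · ((t^3)^4)) · ((s^4)^4)) · ((s^3)^4)) · s^2) · t^4    [power of a product]
= (((((((t^4)^4) / ((t^(-2))^4)) · ((t^3)^4)) · ((s^4)^4)) · ((s^3)^4)) · s^2) · t^4    [power of a quotient]
= (((((t^16 / ((t^(-2))^4)) · ((t^3)^4)) · ((s^4)^4)) · ((s^3)^4)) · s^2) · t^4    [power of a power]
= (((((t^16 / t^(-8)) · ((t^3)^4)) · ((s^4)^4)) · ((s^3)^4)) · s^2) · t^4    [power of a power]
= ((((t^24 · ((t^3)^4)) · ((s^4)^4)) · ((s^3)^4)) · s^2) · t^4    [quotient of powers]
= ((((t^24 · t^12) · ((s^4)^4)) · ((s^3)^4)) · s^2) · t^4    [power of a power]
= (((t^36 · ((s^4)^4)) · ((s^3)^4)) · s^2) · t^4    [product of powers]
= (((t^36 · s^16) · ((s^3)^4)) · s^2) · t^4    [power of a power]
= (((t^36 · s^16) · s^12) · s^2) · t^4    [power of a power]
= s^30t^40    [product of powers]

s^30t^40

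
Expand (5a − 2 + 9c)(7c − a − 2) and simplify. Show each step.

(5a − 2 + 9c)(7c − a − 2)
= 35ac − 5a^2 − 10a − 14c + 2a + 4 + 63c^2 − 9ac − 18c    [distributive law]
= 26ac − 5a^2 − 8a − 32c + 4 + 63c^2    [combine like terms]

26ac − 5a^2 − 8a − 32c + 4 + 63c^2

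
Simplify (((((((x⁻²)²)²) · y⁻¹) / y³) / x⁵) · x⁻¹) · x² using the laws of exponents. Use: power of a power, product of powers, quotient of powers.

x⁻¹²·y⁻⁴

(((((((x⁻²)²)²) · y⁻¹) / y³) / x⁵) · x⁻¹) · x²
= ((((((x⁻²)⁴) · y⁻¹) / y³) / x⁵) · x⁻¹) · x²    [power of a power]
= ((((x⁻⁸ · y⁻¹) / y³) / x⁵) · x⁻¹) · x²    [power of a power]
= x⁻¹²·y⁻⁴    [quotient of powers; product of powers]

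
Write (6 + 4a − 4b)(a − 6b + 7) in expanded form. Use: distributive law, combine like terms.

34a − 64b + 42 + 4a^2 − 28ab + 24b^2

(6 + 4a − 4b)(a − 6b + 7)
= 6a − 36b + 42 + 4a^2 − 24ab + 28a − 4ab + 24b^2 − 28b    [distributive law]
= 34a − 64b + 42 + 4a^2 − 28ab + 24b^2    [combine like terms]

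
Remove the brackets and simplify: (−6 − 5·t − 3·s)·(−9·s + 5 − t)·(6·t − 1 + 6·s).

(−6 − 5·t − 3·s)·(−9·s + 5 − t)·(6·t − 1 + 6·s)
= (54·s − 30 + 6·t + 45·s·t − 25·t + 5·t^2 + 27·s^2 − 15·s + 3·s·t)·(6·t − 1 + 6·s)    [distributive law]
= (39·s − 30 − 19·t + 48·s·t + 5·t^2 + 27·s^2)·(6·t − 1 + 6·s)    [combine like terms]
= 234·s·t − 39·s + 234·s^2 − 180·t + 30 − 180·s − 114·t^2 + 19·t − 114·s·t + 288·s·t^2 − 48·s·t + 288·s^2·t + 30·t^3 − 5·t^2 + 30·s·t^2 + 162·s^2·t − 27·s^2 + 162·s^3    [distributive law]
= 72·s·t − 219·s + 207·s^2 − 161·t + 30 − 119·t^2 + 318·s·t^2 + 450·s^2·t + 30·t^3 + 162·s^3    [combine like terms]

72·s·t − 219·s + 207·s^2 − 161·t + 30 − 119·t^2 + 318·s·t^2 + 450·s^2·t + 30·t^3 + 162·s^3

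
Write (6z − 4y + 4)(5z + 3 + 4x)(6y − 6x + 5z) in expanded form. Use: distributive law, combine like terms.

80yz² − 60xz² + 150z³ + 168yz − 148xz + 190z² + 184xyz − 144x²z − 120y²z − 72y² + 168xy − 96xy² + 96x²y + 72y − 72x + 60z − 96x²

(6z − 4y + 4)(5z + 3 + 4x)(6y − 6x + 5z)
= (30z² + 18z + 24xz − 20yz − 12y − 16xy + 20z + 12 + 16x)(6y − 6x + 5z)    [distributive law]
= (30z² + 38z + 24xz − 20yz − 12y − 16xy + 12 + 16x)(6y − 6x + 5z)    [combine like terms]
= 180yz² − 180xz² + 150z³ + 228yz − 228xz + 190z² + 144xyz − 144x²z + 120xz² − 120y²z + 120xyz − 100yz² − 72y² + 72xy − 60yz − 96xy² + 96x²y − 80xyz + 72y − 72x + 60z + 96xy − 96x² + 80xz    [distributive law]
= 80yz² − 60xz² + 150z³ + 168yz − 148xz + 190z² + 184xyz − 144x²z − 120y²z − 72y² + 168xy − 96xy² + 96x²y + 72y − 72x + 60z − 96x²    [combine like terms]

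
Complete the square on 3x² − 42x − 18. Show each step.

3(x − 7)² − 165

3x² − 42x − 18
= 3(x² − 14x) − 18    [factor out 3 from the x-terms]
= 3(x² − 14x + 49 − 49) − 18    [add and subtract 49 inside the bracket]
= 3(x − 7)² − 147 − 18    [perfect-square identity]
= 3(x − 7)² − 165    [combine constants]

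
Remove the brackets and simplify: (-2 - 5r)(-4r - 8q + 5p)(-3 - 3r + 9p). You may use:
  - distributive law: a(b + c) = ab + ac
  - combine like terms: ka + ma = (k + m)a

-24r - 84r^2 + 177pr - 48q - 168qr + 144pq + 30p - 90p^2 - 60r^3 + 255pr^2 - 120qr^2 + 360pqr - 225p^2r

(-2 - 5r)(-4r - 8q + 5p)(-3 - 3r + 9p)
= (8r + 16q - 10p + 20r^2 + 40qr - 25pr)(-3 - 3r + 9p)    [distributive law]
= -24r - 24r^2 + 72pr - 48q - 48qr + 144pq + 30p + 30pr - 90p^2 - 60r^2 - 60r^3 + 180pr^2 - 120qr - 120qr^2 + 360pqr + 75pr + 75pr^2 - 225p^2r    [distributive law]
= -24r - 84r^2 + 177pr - 48q - 168qr + 144pq + 30p - 90p^2 - 60r^3 + 255pr^2 - 120qr^2 + 360pqr - 225p^2r    [combine like terms]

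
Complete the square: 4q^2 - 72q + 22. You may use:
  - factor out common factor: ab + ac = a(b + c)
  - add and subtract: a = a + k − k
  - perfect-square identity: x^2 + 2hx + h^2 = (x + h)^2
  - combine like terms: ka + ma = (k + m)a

4(q - 9)^2 - 302

4q^2 - 72q + 22
= 4(q^2 - 18q) + 22    [factor out 4 from the q-terms]
= 4(q^2 - 18q + 81 - 81) + 22    [add and subtract 81 inside the bracket]
= 4(q - 9)^2 - 324 + 22    [perfect-square identity]
= 4(q - 9)^2 - 302    [combine constants]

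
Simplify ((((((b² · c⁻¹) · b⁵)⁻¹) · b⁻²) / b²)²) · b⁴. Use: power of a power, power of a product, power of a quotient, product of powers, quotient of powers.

((((((b² · c⁻¹) · b⁵)⁻¹) · b⁻²) / b²)²) · b⁴
= ((((((b² · c⁻¹) · b⁵)⁻¹) · b⁻²)²) / ((b²)²)) · b⁴    [power of a quotient]
= ((((((b² · c⁻¹) · b⁵)⁻¹)²) · ((b⁻²)²)) / ((b²)²)) · b⁴    [power of a product]
= (((((b² · c⁻¹) · b⁵)⁻²) · ((b⁻²)²)) / ((b²)²)) · b⁴    [power of a power]
= (((((b² · c⁻¹)⁻²) · ((b⁵)⁻²)) · ((b⁻²)²)) / ((b²)²)) · b⁴    [power of a product]
= ((((((b²)⁻²) · ((c⁻¹)⁻²)) · ((b⁵)⁻²)) · ((b⁻²)²)) / ((b²)²)) · b⁴    [power of a product]
= ((((b⁻⁴ · ((c⁻¹)⁻²)) · ((b⁵)⁻²)) · ((b⁻²)²)) / ((b²)²)) · b⁴    [power of a power]
= ((((b⁻⁴ · c²) · ((b⁵)⁻²)) · ((b⁻²)²)) / ((b²)²)) · b⁴    [power of a power]
= ((((b⁻⁴ · c²) · b⁻¹⁰) · ((b⁻²)²)) / ((b²)²)) · b⁴    [power of a power]
= ((((b⁻⁴ · c²) · b⁻¹⁰) · b⁻⁴) / ((b²)²)) · b⁴    [power of a power]
= ((((b⁻⁴ · c²) · b⁻¹⁰) · b⁻⁴) / b⁴) · b⁴    [power of a power]
= b⁻¹⁸c²    [quotient of powers; product of powers]

b⁻¹⁸c²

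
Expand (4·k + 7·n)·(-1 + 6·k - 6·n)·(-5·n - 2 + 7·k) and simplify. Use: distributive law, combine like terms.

-65·k·n + 8·k - 76·k^2 + 6·k^2·n + 168·k^3 - 384·k·n^2 + 119·n^2 + 14·n + 210·n^3

(4·k + 7·n)·(-1 + 6·k - 6·n)·(-5·n - 2 + 7·k)
= (-4·k + 24·k^2 - 24·k·n - 7·n + 42·k·n - 42·n^2)·(-5·n - 2 + 7·k)    [distributive law]
= (-4·k + 24·k^2 + 18·k·n - 7·n - 42·n^2)·(-5·n - 2 + 7·k)    [combine like terms]
= 20·k·n + 8·k - 28·k^2 - 120·k^2·n - 48·k^2 + 168·k^3 - 90·k·n^2 - 36·k·n + 126·k^2·n + 35·n^2 + 14·n - 49·k·n + 210·n^3 + 84·n^2 - 294·k·n^2    [distributive law]
= -65·k·n + 8·k - 76·k^2 + 6·k^2·n + 168·k^3 - 384·k·n^2 + 119·n^2 + 14·n + 210·n^3    [combine like terms]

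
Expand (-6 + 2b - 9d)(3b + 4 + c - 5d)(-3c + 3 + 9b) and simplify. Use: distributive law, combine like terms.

-18bc - 246b - 72b^2 + 54c - 72 + 18c^2 - 9cd - 18d - 165bd + 54b^3 - 6bc^2 + 30bcd - 333b^2d + 27c^2d - 135cd^2 + 135d^2 + 405bd^2

(-6 + 2b - 9d)(3b + 4 + c - 5d)(-3c + 3 + 9b)
= (-18b - 24 - 6c + 30d + 6b^2 + 8b + 2bc - 10bd - 27bd - 36d - 9cd + 45d^2)(-3c + 3 + 9b)    [distributive law]
= (-10b - 24 - 6c - 6d + 6b^2 + 2bc - 37bd - 9cd + 45d^2)(-3c + 3 + 9b)    [combine like terms]
= 30bc - 30b - 90b^2 + 72c - 72 - 216b + 18c^2 - 18c - 54bc + 18cd - 18d - 54bd - 18b^2c + 18b^2 + 54b^3 - 6bc^2 + 6bc + 18b^2c + 111bcd - 111bd - 333b^2d + 27c^2d - 27cd - 81bcd - 135cd^2 + 135d^2 + 405bd^2    [distributive law]
= -18bc - 246b - 72b^2 + 54c - 72 + 18c^2 - 9cd - 18d - 165bd + 54b^3 - 6bc^2 + 30bcd - 333b^2d + 27c^2d - 135cd^2 + 135d^2 + 405bd^2    [combine like terms]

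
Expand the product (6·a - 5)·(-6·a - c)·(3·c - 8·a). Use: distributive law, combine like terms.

(6·a - 5)·(-6·a - c)·(3·c - 8·a)
= (-36·a^2 - 6·a·c + 30·a + 5·c)·(3·c - 8·a)    [distributive law]
= -108·a^2·c + 288·a^3 - 18·a·c^2 + 48·a^2·c + 90·a·c - 240·a^2 + 15·c^2 - 40·a·c    [distributive law]
= -60·a^2·c + 288·a^3 - 18·a·c^2 + 50·a·c - 240·a^2 + 15·c^2    [combine like terms]

-60·a^2·c + 288·a^3 - 18·a·c^2 + 50·a·c - 240·a^2 + 15·c^2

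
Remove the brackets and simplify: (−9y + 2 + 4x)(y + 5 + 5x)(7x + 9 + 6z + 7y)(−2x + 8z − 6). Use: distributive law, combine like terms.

(−9y + 2 + 4x)(y + 5 + 5x)(7x + 9 + 6z + 7y)(−2x + 8z − 6)
= (−9y^2 − 45y − 45xy + 2y + 10 + 10x + 4xy + 20x + 20x^2)(7x + 9 + 6z + 7y)(−2x + 8z − 6)    [distributive law]
= (−9y^2 − 43y − 41xy + 10 + 30x + 20x^2)(7x + 9 + 6z + 7y)(−2x + 8z − 6)    [combine like terms]
= (−63xy^2 − 81y^2 − 54y^2z − 63y^3 − 301xy − 387y − 258yz − 301y^2 − 287x^2y − 369xy − 246xyz − 287xy^2 + 70x + 90 + 60z + 70y + 210x^2 + 270x + 180xz + 210xy + 140x^3 + 180x^2 + 120x^2z + 140x^2y)(−2x + 8z − 6)    [distributive law]
= (−350xy^2 − 382y^2 − 54y^2z − 63y^3 − 460xy − 317y − 258yz − 147x^2y − 246xyz + 340x + 90 + 60z + 390x^2 + 180xz + 140x^3 + 120x^2z)(−2x + 8z − 6)    [combine like terms]
= 700x^2y^2 − 2800xy^2z + 2100xy^2 + 764xy^2 − 3056y^2z + 2292y^2 + 108xy^2z − 432y^2z^2 + 324y^2z + 126xy^3 − 504y^3z + 378y^3 + 920x^2y − 3680xyz + 2760xy + 634xy − 2536yz + 1902y + 516xyz − 2064yz^2 + 1548yz + 294x^3y − 1176x^2yz + 882x^2y + 492x^2yz − 1968xyz^2 + 1476xyz − 680x^2 + 2720xz − 2040x − 180x + 720z − 540 − 120xz + 480z^2 − 360z − 780x^3 + 3120x^2z − 2340x^2 − 360x^2z + 1440xz^2 − 1080xz − 280x^4 + 1120x^3z − 840x^3 − 240x^3z + 960x^2z^2 − 720x^2z    [distributive law]
= 700x^2y^2 − 2692xy^2z + 2864xy^2 − 2732y^2z + 2292y^2 − 432y^2z^2 + 126xy^3 − 504y^3z + 378y^3 + 1802x^2y − 1688xyz + 3394xy − 988yz + 1902y − 2064yz^2 + 294x^3y − 684x^2yz − 1968xyz^2 − 3020x^2 + 1520xz − 2220x + 360z − 540 + 480z^2 − 1620x^3 + 2040x^2z + 1440xz^2 − 280x^4 + 880x^3z + 960x^2z^2    [combine like terms]

700x^2y^2 − 2692xy^2z + 2864xy^2 − 2732y^2z + 2292y^2 − 432y^2z^2 + 126xy^3 − 504y^3z + 378y^3 + 1802x^2y − 1688xyz + 3394xy − 988yz + 1902y − 2064yz^2 + 294x^3y − 684x^2yz − 1968xyz^2 − 3020x^2 + 1520xz − 2220x + 360z − 540 + 480z^2 − 1620x^3 + 2040x^2z + 1440xz^2 − 280x^4 + 880x^3z + 960x^2z^2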